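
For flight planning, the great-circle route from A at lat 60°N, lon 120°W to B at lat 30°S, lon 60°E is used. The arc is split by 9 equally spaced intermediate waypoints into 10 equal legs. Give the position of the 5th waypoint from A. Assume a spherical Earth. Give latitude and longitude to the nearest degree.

≈ lat 45°N, lon 60°E

Convert each endpoint to a unit vector on the sphere (x = cos φ cos λ, y = cos φ sin λ, z = sin φ).
The central angle between the endpoints is δ = arccos(p₁·p₂) ≈ 2.618 rad (150.0°).
Interpolate at f = 5/10 with slerp weights a = sin((1−f)δ)/sin δ ≈ 1.932, b = sin(fδ)/sin δ ≈ 1.932.
p = a·p₁ + b·p₂ ≈ (0.354, 0.612, 0.707); φ = arcsin(p_z) ≈ 45.00°, λ = atan2(p_y, p_x) ≈ 60.00°.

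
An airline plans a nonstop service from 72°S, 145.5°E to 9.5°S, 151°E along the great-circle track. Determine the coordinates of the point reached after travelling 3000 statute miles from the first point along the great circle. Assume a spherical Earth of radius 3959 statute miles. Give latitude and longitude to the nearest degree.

≈ 29°S, 150°E

The haversine formula gives a central angle δ ≈ 1.092 rad (62.6°) between the endpoints. The total great-circle distance is δ·R ≈ 1.092 × 3959 ≈ 4325 mi, so the target fraction is f = 3000/4325 ≈ 0.694.
Interpolate at f ≈ 0.694 with slerp weights a = sin((1−f)δ)/sin δ ≈ 0.370, b = sin(fδ)/sin δ ≈ 0.774.
p = a·p₁ + b·p₂ ≈ (-0.762, 0.435, -0.480); φ = arcsin(p_z) ≈ -28.66°, λ = atan2(p_y, p_x) ≈ 150.28°.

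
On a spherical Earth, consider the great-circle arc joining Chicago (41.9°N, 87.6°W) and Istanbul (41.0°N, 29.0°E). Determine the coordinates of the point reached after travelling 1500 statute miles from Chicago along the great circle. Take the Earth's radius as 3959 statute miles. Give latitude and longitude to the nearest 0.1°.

≈ 55.1°N, 61.2°W

Write both endpoints as unit vectors p₁, p₂ with components (cos φ cos λ, cos φ sin λ, sin φ).
The central angle between the endpoints is δ = arccos(p₁·p₂) ≈ 1.383 rad (79.2°). The total great-circle distance is δ·R ≈ 1.383 × 3959 ≈ 5476 mi, so the target fraction is f = 1500/5476 ≈ 0.274.
Interpolate at f ≈ 0.274 with slerp weights a = sin((1−f)δ)/sin δ ≈ 0.859, b = sin(fδ)/sin δ ≈ 0.376.
p = a·p₁ + b·p₂ ≈ (0.275, -0.501, 0.821); φ = arcsin(p_z) ≈ 55.14°, λ = atan2(p_y, p_x) ≈ -61.21°.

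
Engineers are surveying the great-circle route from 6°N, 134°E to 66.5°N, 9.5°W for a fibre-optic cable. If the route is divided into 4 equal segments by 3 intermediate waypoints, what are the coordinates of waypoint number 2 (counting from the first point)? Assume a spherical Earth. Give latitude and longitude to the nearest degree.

From cos δ = sin φ₁ sin φ₂ + cos φ₁ cos φ₂ cos Δλ, the central angle is δ ≈ 1.796 rad (102.9°).
Interpolate at f = 2/4 with slerp weights a = sin((1−f)δ)/sin δ ≈ 0.802, b = sin(fδ)/sin δ ≈ 0.802.
p = a·p₁ + b·p₂ ≈ (-0.239, 0.521, 0.819); φ = arcsin(p_z) ≈ 55.03°, λ = atan2(p_y, p_x) ≈ 114.61°.

≈ 55°N, 115°E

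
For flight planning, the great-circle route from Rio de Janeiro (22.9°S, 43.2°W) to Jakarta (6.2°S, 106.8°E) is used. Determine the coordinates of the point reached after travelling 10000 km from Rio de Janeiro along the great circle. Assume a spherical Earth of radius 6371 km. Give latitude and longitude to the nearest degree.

≈ 37°S, 66°E

From cos δ = sin φ₁ sin φ₂ + cos φ₁ cos φ₂ cos Δλ, the central angle is δ ≈ 2.420 rad (138.7°). The total great-circle distance is δ·R ≈ 2.420 × 6371 ≈ 15421 km, so the target fraction is f = 10000/15421 ≈ 0.648.
Interpolate at f ≈ 0.648 with slerp weights a = sin((1−f)δ)/sin δ ≈ 1.139, b = sin(fδ)/sin δ ≈ 1.515.
p = a·p₁ + b·p₂ ≈ (0.330, 0.723, -0.607); φ = arcsin(p_z) ≈ -37.35°, λ = atan2(p_y, p_x) ≈ 65.51°.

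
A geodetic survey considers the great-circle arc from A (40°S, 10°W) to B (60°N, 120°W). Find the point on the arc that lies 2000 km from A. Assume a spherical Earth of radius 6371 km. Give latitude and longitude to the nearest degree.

≈ (26°S, 23°W)

Convert each endpoint to a unit vector on the sphere (x = cos φ cos λ, y = cos φ sin λ, z = sin φ).
The central angle between the endpoints is δ = arccos(p₁·p₂) ≈ 2.329 rad (133.4°). The total great-circle distance is δ·R ≈ 2.329 × 6371 ≈ 14839 km, so the target fraction is f = 2000/14839 ≈ 0.135.
Interpolate at f ≈ 0.135 with slerp weights a = sin((1−f)δ)/sin δ ≈ 1.244, b = sin(fδ)/sin δ ≈ 0.425.
p = a·p₁ + b·p₂ ≈ (0.832, -0.350, -0.431); φ = arcsin(p_z) ≈ -25.53°, λ = atan2(p_y, p_x) ≈ -22.80°.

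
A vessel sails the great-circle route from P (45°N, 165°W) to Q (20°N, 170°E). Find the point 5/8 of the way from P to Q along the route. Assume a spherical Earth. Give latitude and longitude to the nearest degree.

≈ (30°N, 178°E)

The haversine formula gives a central angle δ ≈ 0.566 rad (32.4°) between the endpoints.
Interpolate at f = 5/8 with slerp weights a = sin((1−f)δ)/sin δ ≈ 0.393, b = sin(fδ)/sin δ ≈ 0.646.
p = a·p₁ + b·p₂ ≈ (-0.866, 0.034, 0.499); φ = arcsin(p_z) ≈ 29.92°, λ = atan2(p_y, p_x) ≈ 177.78°.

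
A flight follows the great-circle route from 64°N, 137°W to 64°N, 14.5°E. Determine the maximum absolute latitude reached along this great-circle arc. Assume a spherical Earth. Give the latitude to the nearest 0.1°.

≈ 83.2°N

The great circle lies in the plane with unit normal n̂ = (p₁ × p₂)/|p₁ × p₂|.
Here n̂_z ≈ +0.119; the vertex latitude is φ_max = arccos|n̂_z| ≈ 83.2°.
Check via Clairaut: cos φ_max = |cos φ₁| · sin C = cos(64.0°)·sin(15.8°) ≈ 0.119, again giving ≈ 83.2°.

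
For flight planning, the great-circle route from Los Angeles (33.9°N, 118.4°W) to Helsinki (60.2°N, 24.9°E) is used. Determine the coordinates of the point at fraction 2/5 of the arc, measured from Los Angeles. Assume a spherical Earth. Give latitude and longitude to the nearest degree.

Write both endpoints as unit vectors p₁, p₂ with components (cos φ cos λ, cos φ sin λ, sin φ).
The central angle between the endpoints is δ = arccos(p₁·p₂) ≈ 1.417 rad (81.2°).
Interpolate at f = 2/5 with slerp weights a = sin((1−f)δ)/sin δ ≈ 0.760, b = sin(fδ)/sin δ ≈ 0.543.
p = a·p₁ + b·p₂ ≈ (-0.055, -0.441, 0.896); φ = arcsin(p_z) ≈ 63.58°, λ = atan2(p_y, p_x) ≈ -97.13°.

≈ 64°N, 97°W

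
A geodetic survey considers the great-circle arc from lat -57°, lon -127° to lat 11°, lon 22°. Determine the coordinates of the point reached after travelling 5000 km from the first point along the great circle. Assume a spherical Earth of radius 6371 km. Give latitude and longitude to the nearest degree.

The haversine formula gives a central angle δ ≈ 2.237 rad (128.2°) between the endpoints. The total great-circle distance is δ·R ≈ 2.237 × 6371 ≈ 14254 km, so the target fraction is f = 5000/14254 ≈ 0.351.
Interpolate at f ≈ 0.351 with slerp weights a = sin((1−f)δ)/sin δ ≈ 1.263, b = sin(fδ)/sin δ ≈ 0.899.
p = a·p₁ + b·p₂ ≈ (0.404, -0.219, -0.888); φ = arcsin(p_z) ≈ -62.63°, λ = atan2(p_y, p_x) ≈ -28.44°.

≈ lat -63°, lon -28°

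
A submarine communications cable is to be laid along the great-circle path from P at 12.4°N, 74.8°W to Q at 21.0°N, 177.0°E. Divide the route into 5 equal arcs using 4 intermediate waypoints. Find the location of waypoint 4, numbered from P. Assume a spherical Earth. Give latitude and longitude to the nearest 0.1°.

≈ 26.0°N, 161.4°W

Write both endpoints as unit vectors p₁, p₂ with components (cos φ cos λ, cos φ sin λ, sin φ).
The central angle between the endpoints is δ = arccos(p₁·p₂) ≈ 1.780 rad (102.0°).
Interpolate at f = 4/5 with slerp weights a = sin((1−f)δ)/sin δ ≈ 0.356, b = sin(fδ)/sin δ ≈ 1.011.
p = a·p₁ + b·p₂ ≈ (-0.852, -0.286, 0.439); φ = arcsin(p_z) ≈ 26.04°, λ = atan2(p_y, p_x) ≈ -161.41°.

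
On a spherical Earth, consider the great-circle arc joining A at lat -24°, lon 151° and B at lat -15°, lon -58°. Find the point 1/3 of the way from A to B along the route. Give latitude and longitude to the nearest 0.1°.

≈ lat -51.8°, lon -164.2°

Write both endpoints as unit vectors p₁, p₂ with components (cos φ cos λ, cos φ sin λ, sin φ).
The central angle between the endpoints is δ = arccos(p₁·p₂) ≈ 2.300 rad (131.8°).
Interpolate at f = 1/3 with slerp weights a = sin((1−f)δ)/sin δ ≈ 1.340, b = sin(fδ)/sin δ ≈ 0.931.
p = a·p₁ + b·p₂ ≈ (-0.595, -0.169, -0.786); φ = arcsin(p_z) ≈ -51.82°, λ = atan2(p_y, p_x) ≈ -164.16°.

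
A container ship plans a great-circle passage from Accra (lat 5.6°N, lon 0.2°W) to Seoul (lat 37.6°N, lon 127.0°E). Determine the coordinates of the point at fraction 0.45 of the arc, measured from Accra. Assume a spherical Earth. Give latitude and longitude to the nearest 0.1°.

Write both endpoints as unit vectors p₁, p₂ with components (cos φ cos λ, cos φ sin λ, sin φ).
The central angle between the endpoints is δ = arccos(p₁·p₂) ≈ 2.001 rad (114.7°).
Interpolate at f = 0.45 with slerp weights a = sin((1−f)δ)/sin δ ≈ 0.981, b = sin(fδ)/sin δ ≈ 0.862.
p = a·p₁ + b·p₂ ≈ (0.565, 0.542, 0.622); φ = arcsin(p_z) ≈ 38.45°, λ = atan2(p_y, p_x) ≈ 43.81°.

≈ lat 38.5°N, lon 43.8°E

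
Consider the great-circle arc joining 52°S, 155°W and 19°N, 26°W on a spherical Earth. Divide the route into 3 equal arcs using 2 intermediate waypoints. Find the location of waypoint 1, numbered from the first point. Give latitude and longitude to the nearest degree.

≈ 46°S, 88°W

Write both endpoints as unit vectors p₁, p₂ with components (cos φ cos λ, cos φ sin λ, sin φ).
The central angle between the endpoints is δ = arccos(p₁·p₂) ≈ 2.243 rad (128.5°).
Interpolate at f = 1/3 with slerp weights a = sin((1−f)δ)/sin δ ≈ 1.275, b = sin(fδ)/sin δ ≈ 0.869.
p = a·p₁ + b·p₂ ≈ (0.027, -0.692, -0.721); φ = arcsin(p_z) ≈ -46.17°, λ = atan2(p_y, p_x) ≈ -87.73°.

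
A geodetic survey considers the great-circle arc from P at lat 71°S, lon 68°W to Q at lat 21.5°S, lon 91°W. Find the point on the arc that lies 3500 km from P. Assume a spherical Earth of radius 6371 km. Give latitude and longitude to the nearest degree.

The haversine formula gives a central angle δ ≈ 0.895 rad (51.3°) between the endpoints. The total great-circle distance is δ·R ≈ 0.895 × 6371 ≈ 5703 km, so the target fraction is f = 3500/5703 ≈ 0.614.
Interpolate at f ≈ 0.614 with slerp weights a = sin((1−f)δ)/sin δ ≈ 0.434, b = sin(fδ)/sin δ ≈ 0.669.
p = a·p₁ + b·p₂ ≈ (0.042, -0.754, -0.656); φ = arcsin(p_z) ≈ -40.99°, λ = atan2(p_y, p_x) ≈ -86.80°.

≈ lat 41°S, lon 87°W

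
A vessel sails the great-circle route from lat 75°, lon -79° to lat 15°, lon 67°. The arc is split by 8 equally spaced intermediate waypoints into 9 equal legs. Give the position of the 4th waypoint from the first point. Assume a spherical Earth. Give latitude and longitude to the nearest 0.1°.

≈ lat 62.7°, lon 53.3°

From cos δ = sin φ₁ sin φ₂ + cos φ₁ cos φ₂ cos Δλ, the central angle is δ ≈ 1.528 rad (87.6°).
Interpolate at f = 4/9 with slerp weights a = sin((1−f)δ)/sin δ ≈ 0.751, b = sin(fδ)/sin δ ≈ 0.629.
p = a·p₁ + b·p₂ ≈ (0.274, 0.368, 0.888); φ = arcsin(p_z) ≈ 62.67°, λ = atan2(p_y, p_x) ≈ 53.30°.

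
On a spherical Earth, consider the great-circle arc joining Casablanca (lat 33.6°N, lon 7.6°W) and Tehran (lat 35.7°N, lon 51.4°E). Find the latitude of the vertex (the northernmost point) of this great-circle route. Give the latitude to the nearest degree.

The great circle lies in the plane with unit normal n̂ = (p₁ × p₂)/|p₁ × p₂|.
Here n̂_z ≈ +0.782; the vertex latitude is φ_max = arccos|n̂_z| ≈ 38.5°.

≈ 39°N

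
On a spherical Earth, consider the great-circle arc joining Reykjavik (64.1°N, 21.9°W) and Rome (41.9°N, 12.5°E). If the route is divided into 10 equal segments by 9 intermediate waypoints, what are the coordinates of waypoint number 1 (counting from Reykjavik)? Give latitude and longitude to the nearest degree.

≈ (62°N, 16°W)

Write both endpoints as unit vectors p₁, p₂ with components (cos φ cos λ, cos φ sin λ, sin φ).
The central angle between the endpoints is δ = arccos(p₁·p₂) ≈ 0.518 rad (29.7°).
Interpolate at f = 1/10 with slerp weights a = sin((1−f)δ)/sin δ ≈ 0.908, b = sin(fδ)/sin δ ≈ 0.105.
p = a·p₁ + b·p₂ ≈ (0.444, -0.131, 0.886); φ = arcsin(p_z) ≈ 62.43°, λ = atan2(p_y, p_x) ≈ -16.45°.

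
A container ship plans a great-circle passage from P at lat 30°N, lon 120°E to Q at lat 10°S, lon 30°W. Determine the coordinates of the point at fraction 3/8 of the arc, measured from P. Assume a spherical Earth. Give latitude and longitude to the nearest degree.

Convert each endpoint to a unit vector on the sphere (x = cos φ cos λ, y = cos φ sin λ, z = sin φ).
The central angle between the endpoints is δ = arccos(p₁·p₂) ≈ 2.542 rad (145.6°).
Interpolate at f = 3/8 with slerp weights a = sin((1−f)δ)/sin δ ≈ 1.771, b = sin(fδ)/sin δ ≈ 1.444.
p = a·p₁ + b·p₂ ≈ (0.465, 0.617, 0.635); φ = arcsin(p_z) ≈ 39.41°, λ = atan2(p_y, p_x) ≈ 53.02°.

≈ lat 39°N, lon 53°E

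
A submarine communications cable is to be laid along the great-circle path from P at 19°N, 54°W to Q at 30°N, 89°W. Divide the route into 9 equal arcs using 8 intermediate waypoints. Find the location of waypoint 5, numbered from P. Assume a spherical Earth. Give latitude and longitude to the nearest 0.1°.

≈ 26.1°N, 72.7°W

Convert each endpoint to a unit vector on the sphere (x = cos φ cos λ, y = cos φ sin λ, z = sin φ).
The central angle between the endpoints is δ = arccos(p₁·p₂) ≈ 0.585 rad (33.5°).
Interpolate at f = 5/9 with slerp weights a = sin((1−f)δ)/sin δ ≈ 0.466, b = sin(fδ)/sin δ ≈ 0.578.
p = a·p₁ + b·p₂ ≈ (0.267, -0.857, 0.441); φ = arcsin(p_z) ≈ 26.15°, λ = atan2(p_y, p_x) ≈ -72.66°.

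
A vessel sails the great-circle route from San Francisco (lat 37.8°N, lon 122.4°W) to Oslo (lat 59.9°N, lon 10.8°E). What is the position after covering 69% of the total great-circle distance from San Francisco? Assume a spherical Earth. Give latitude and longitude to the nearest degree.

≈ lat 73°N, lon 41°W

Write both endpoints as unit vectors p₁, p₂ with components (cos φ cos λ, cos φ sin λ, sin φ).
The central angle between the endpoints is δ = arccos(p₁·p₂) ≈ 1.309 rad (75.0°).
Interpolate at f = 0.69 with slerp weights a = sin((1−f)δ)/sin δ ≈ 0.409, b = sin(fδ)/sin δ ≈ 0.813.
p = a·p₁ + b·p₂ ≈ (0.227, -0.196, 0.954); φ = arcsin(p_z) ≈ 72.52°, λ = atan2(p_y, p_x) ≈ -40.78°.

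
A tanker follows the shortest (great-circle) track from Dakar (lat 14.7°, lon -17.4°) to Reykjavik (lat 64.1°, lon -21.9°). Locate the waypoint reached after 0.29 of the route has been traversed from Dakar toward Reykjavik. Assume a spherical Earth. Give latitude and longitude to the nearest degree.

Write both endpoints as unit vectors p₁, p₂ with components (cos φ cos λ, cos φ sin λ, sin φ).
The central angle between the endpoints is δ = arccos(p₁·p₂) ≈ 0.864 rad (49.5°).
Interpolate at f = 0.29 with slerp weights a = sin((1−f)δ)/sin δ ≈ 0.757, b = sin(fδ)/sin δ ≈ 0.326.
p = a·p₁ + b·p₂ ≈ (0.831, -0.272, 0.485); φ = arcsin(p_z) ≈ 29.04°, λ = atan2(p_y, p_x) ≈ -18.13°.

≈ lat 29°, lon -18°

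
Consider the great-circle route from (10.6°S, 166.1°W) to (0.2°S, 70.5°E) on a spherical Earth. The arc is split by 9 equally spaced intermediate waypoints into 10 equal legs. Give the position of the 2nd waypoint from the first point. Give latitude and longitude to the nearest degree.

≈ (13°S, 169°E)

Write both endpoints as unit vectors p₁, p₂ with components (cos φ cos λ, cos φ sin λ, sin φ).
The central angle between the endpoints is δ = arccos(p₁·p₂) ≈ 2.142 rad (122.7°).
Interpolate at f = 2/10 with slerp weights a = sin((1−f)δ)/sin δ ≈ 1.176, b = sin(fδ)/sin δ ≈ 0.494.
p = a·p₁ + b·p₂ ≈ (-0.958, 0.188, -0.218); φ = arcsin(p_z) ≈ -12.60°, λ = atan2(p_y, p_x) ≈ 168.92°.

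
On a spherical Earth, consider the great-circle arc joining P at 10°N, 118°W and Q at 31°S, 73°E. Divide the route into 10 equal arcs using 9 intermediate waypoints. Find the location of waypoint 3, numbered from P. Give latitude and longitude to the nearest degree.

≈ 33°S, 139°W

From cos δ = sin φ₁ sin φ₂ + cos φ₁ cos φ₂ cos Δλ, the central angle is δ ≈ 2.734 rad (156.6°).
Interpolate at f = 3/10 with slerp weights a = sin((1−f)δ)/sin δ ≈ 2.376, b = sin(fδ)/sin δ ≈ 1.845.
p = a·p₁ + b·p₂ ≈ (-0.636, -0.554, -0.538); φ = arcsin(p_z) ≈ -32.52°, λ = atan2(p_y, p_x) ≈ -138.97°.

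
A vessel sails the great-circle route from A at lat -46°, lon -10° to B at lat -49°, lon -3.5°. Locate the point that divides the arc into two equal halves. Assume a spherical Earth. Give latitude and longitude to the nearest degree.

Convert each endpoint to a unit vector on the sphere (x = cos φ cos λ, y = cos φ sin λ, z = sin φ).
The central angle between the endpoints is δ = arccos(p₁·p₂) ≈ 0.093 rad (5.3°).
Interpolate at f = 1/2 with slerp weights a = sin((1−f)δ)/sin δ ≈ 0.501, b = sin(fδ)/sin δ ≈ 0.501.
p = a·p₁ + b·p₂ ≈ (0.670, -0.080, -0.738); φ = arcsin(p_z) ≈ -47.55°, λ = atan2(p_y, p_x) ≈ -6.84°.

≈ lat -48°, lon -7°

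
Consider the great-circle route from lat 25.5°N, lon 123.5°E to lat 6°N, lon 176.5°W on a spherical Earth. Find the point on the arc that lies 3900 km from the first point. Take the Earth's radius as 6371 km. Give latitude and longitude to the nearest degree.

From cos δ = sin φ₁ sin φ₂ + cos φ₁ cos φ₂ cos Δλ, the central angle is δ ≈ 1.054 rad (60.4°). The total great-circle distance is δ·R ≈ 1.054 × 6371 ≈ 6717 km, so the target fraction is f = 3900/6717 ≈ 0.581.
Interpolate at f ≈ 0.581 with slerp weights a = sin((1−f)δ)/sin δ ≈ 0.492, b = sin(fδ)/sin δ ≈ 0.661.
p = a·p₁ + b·p₂ ≈ (-0.901, 0.330, 0.281); φ = arcsin(p_z) ≈ 16.32°, λ = atan2(p_y, p_x) ≈ 159.87°.

≈ lat 16°N, lon 160°E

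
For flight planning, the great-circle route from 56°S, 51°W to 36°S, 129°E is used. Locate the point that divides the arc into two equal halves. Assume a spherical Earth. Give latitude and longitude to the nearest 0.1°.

≈ 80.0°S, 129.0°E

From cos δ = sin φ₁ sin φ₂ + cos φ₁ cos φ₂ cos Δλ, the central angle is δ ≈ 1.536 rad (88.0°).
Interpolate at f = 1/2 with slerp weights a = sin((1−f)δ)/sin δ ≈ 0.695, b = sin(fδ)/sin δ ≈ 0.695.
p = a·p₁ + b·p₂ ≈ (-0.109, 0.135, -0.985); φ = arcsin(p_z) ≈ -80.00°, λ = atan2(p_y, p_x) ≈ 129.00°.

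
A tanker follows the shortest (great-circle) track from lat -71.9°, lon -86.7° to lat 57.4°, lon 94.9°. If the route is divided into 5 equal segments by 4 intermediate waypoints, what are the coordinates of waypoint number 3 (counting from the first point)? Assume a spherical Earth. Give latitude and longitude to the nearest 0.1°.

≈ lat -8.8°, lon 96.7°

Convert each endpoint to a unit vector on the sphere (x = cos φ cos λ, y = cos φ sin λ, z = sin φ).
The central angle between the endpoints is δ = arccos(p₁·p₂) ≈ 2.888 rad (165.5°).
Interpolate at f = 3/5 with slerp weights a = sin((1−f)δ)/sin δ ≈ 3.650, b = sin(fδ)/sin δ ≈ 3.938.
p = a·p₁ + b·p₂ ≈ (-0.116, 0.981, -0.153); φ = arcsin(p_z) ≈ -8.78°, λ = atan2(p_y, p_x) ≈ 96.74°.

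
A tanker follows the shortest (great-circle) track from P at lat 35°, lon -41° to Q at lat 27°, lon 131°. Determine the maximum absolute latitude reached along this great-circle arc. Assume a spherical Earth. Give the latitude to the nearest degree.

The great circle lies in the plane with unit normal n̂ = (p₁ × p₂)/|p₁ × p₂|.
Here n̂_z ≈ +0.115; the vertex latitude is φ_max = arccos|n̂_z| ≈ 83.4°.
Check via Clairaut: cos φ_max = |cos φ₁| · sin C = cos(35.0°)·sin(8.0°) ≈ 0.115, again giving ≈ 83.4°.

≈ 83°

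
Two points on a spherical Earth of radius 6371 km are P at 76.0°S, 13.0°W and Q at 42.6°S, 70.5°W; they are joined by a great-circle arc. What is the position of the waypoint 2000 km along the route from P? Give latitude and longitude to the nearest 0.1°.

≈ 63.9°S, 54.4°W

The haversine formula gives a central angle δ ≈ 0.719 rad (41.2°) between the endpoints. The total great-circle distance is δ·R ≈ 0.719 × 6371 ≈ 4581 km, so the target fraction is f = 2000/4581 ≈ 0.437.
Interpolate at f ≈ 0.437 with slerp weights a = sin((1−f)δ)/sin δ ≈ 0.598, b = sin(fδ)/sin δ ≈ 0.469.
p = a·p₁ + b·p₂ ≈ (0.256, -0.358, -0.898); φ = arcsin(p_z) ≈ -63.89°, λ = atan2(p_y, p_x) ≈ -54.40°.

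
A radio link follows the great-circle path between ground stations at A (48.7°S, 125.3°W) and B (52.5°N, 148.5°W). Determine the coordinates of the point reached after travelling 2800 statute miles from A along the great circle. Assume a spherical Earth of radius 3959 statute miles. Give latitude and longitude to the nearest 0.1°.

≈ (8.9°S, 134.6°W)

From cos δ = sin φ₁ sin φ₂ + cos φ₁ cos φ₂ cos Δλ, the central angle is δ ≈ 1.800 rad (103.1°). The total great-circle distance is δ·R ≈ 1.800 × 3959 ≈ 7124 mi, so the target fraction is f = 2800/7124 ≈ 0.393.
Interpolate at f ≈ 0.393 with slerp weights a = sin((1−f)δ)/sin δ ≈ 0.911, b = sin(fδ)/sin δ ≈ 0.667.
p = a·p₁ + b·p₂ ≈ (-0.694, -0.703, -0.155); φ = arcsin(p_z) ≈ -8.94°, λ = atan2(p_y, p_x) ≈ -134.62°.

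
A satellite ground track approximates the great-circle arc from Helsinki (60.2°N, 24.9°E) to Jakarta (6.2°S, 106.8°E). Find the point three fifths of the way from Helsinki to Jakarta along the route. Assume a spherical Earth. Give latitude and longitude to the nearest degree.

≈ (25°N, 88°E)

Convert each endpoint to a unit vector on the sphere (x = cos φ cos λ, y = cos φ sin λ, z = sin φ).
The central angle between the endpoints is δ = arccos(p₁·p₂) ≈ 1.595 rad (91.4°).
Interpolate at f = 3/5 with slerp weights a = sin((1−f)δ)/sin δ ≈ 0.596, b = sin(fδ)/sin δ ≈ 0.818.
p = a·p₁ + b·p₂ ≈ (0.034, 0.903, 0.429); φ = arcsin(p_z) ≈ 25.38°, λ = atan2(p_y, p_x) ≈ 87.87°.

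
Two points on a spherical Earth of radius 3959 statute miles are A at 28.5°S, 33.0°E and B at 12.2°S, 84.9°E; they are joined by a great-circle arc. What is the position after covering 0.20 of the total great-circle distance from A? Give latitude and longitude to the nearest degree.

The haversine formula gives a central angle δ ≈ 0.888 rad (50.9°) between the endpoints.
Interpolate at f = 0.20 with slerp weights a = sin((1−f)δ)/sin δ ≈ 0.841, b = sin(fδ)/sin δ ≈ 0.228.
p = a·p₁ + b·p₂ ≈ (0.639, 0.624, -0.449); φ = arcsin(p_z) ≈ -26.69°, λ = atan2(p_y, p_x) ≈ 44.31°.

≈ 27°S, 44°E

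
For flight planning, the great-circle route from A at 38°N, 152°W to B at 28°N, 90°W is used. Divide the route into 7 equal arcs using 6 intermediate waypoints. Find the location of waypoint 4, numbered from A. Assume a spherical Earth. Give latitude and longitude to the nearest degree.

≈ 36°N, 115°W

Convert each endpoint to a unit vector on the sphere (x = cos φ cos λ, y = cos φ sin λ, z = sin φ).
The central angle between the endpoints is δ = arccos(p₁·p₂) ≈ 0.908 rad (52.0°).
Interpolate at f = 4/7 with slerp weights a = sin((1−f)δ)/sin δ ≈ 0.481, b = sin(fδ)/sin δ ≈ 0.629.
p = a·p₁ + b·p₂ ≈ (-0.335, -0.733, 0.592); φ = arcsin(p_z) ≈ 36.27°, λ = atan2(p_y, p_x) ≈ -114.54°.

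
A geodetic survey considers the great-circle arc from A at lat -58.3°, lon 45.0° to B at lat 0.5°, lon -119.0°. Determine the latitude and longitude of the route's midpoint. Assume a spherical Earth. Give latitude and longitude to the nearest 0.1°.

Convert each endpoint to a unit vector on the sphere (x = cos φ cos λ, y = cos φ sin λ, z = sin φ).
The central angle between the endpoints is δ = arccos(p₁·p₂) ≈ 2.109 rad (120.8°).
Interpolate at f = 1/2 with slerp weights a = sin((1−f)δ)/sin δ ≈ 1.013, b = sin(fδ)/sin δ ≈ 1.013.
p = a·p₁ + b·p₂ ≈ (-0.115, -0.509, -0.853); φ = arcsin(p_z) ≈ -58.52°, λ = atan2(p_y, p_x) ≈ -102.69°.

≈ lat -58.5°, lon -102.7°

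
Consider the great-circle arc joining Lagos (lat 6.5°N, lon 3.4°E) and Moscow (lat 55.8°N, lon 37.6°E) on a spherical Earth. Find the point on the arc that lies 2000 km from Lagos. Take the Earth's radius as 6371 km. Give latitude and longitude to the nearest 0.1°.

Convert each endpoint to a unit vector on the sphere (x = cos φ cos λ, y = cos φ sin λ, z = sin φ).
The central angle between the endpoints is δ = arccos(p₁·p₂) ≈ 0.982 rad (56.3°). The total great-circle distance is δ·R ≈ 0.982 × 6371 ≈ 6255 km, so the target fraction is f = 2000/6255 ≈ 0.320.
Interpolate at f ≈ 0.320 with slerp weights a = sin((1−f)δ)/sin δ ≈ 0.745, b = sin(fδ)/sin δ ≈ 0.371.
p = a·p₁ + b·p₂ ≈ (0.904, 0.171, 0.391); φ = arcsin(p_z) ≈ 23.05°, λ = atan2(p_y, p_x) ≈ 10.73°.

≈ lat 23.0°N, lon 10.7°E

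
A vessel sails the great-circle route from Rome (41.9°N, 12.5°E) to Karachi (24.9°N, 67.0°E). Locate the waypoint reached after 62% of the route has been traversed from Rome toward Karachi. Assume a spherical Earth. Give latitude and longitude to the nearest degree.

≈ 34°N, 49°E

Write both endpoints as unit vectors p₁, p₂ with components (cos φ cos λ, cos φ sin λ, sin φ).
The central angle between the endpoints is δ = arccos(p₁·p₂) ≈ 0.832 rad (47.7°).
Interpolate at f = 0.62 with slerp weights a = sin((1−f)δ)/sin δ ≈ 0.421, b = sin(fδ)/sin δ ≈ 0.667.
p = a·p₁ + b·p₂ ≈ (0.542, 0.625, 0.562); φ = arcsin(p_z) ≈ 34.18°, λ = atan2(p_y, p_x) ≈ 49.06°.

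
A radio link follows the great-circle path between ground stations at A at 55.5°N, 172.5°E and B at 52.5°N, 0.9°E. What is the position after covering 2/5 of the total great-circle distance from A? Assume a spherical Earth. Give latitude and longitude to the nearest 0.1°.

≈ 83.6°N, 148.8°E

Convert each endpoint to a unit vector on the sphere (x = cos φ cos λ, y = cos φ sin λ, z = sin φ).
The central angle between the endpoints is δ = arccos(p₁·p₂) ≈ 1.253 rad (71.8°).
Interpolate at f = 2/5 with slerp weights a = sin((1−f)δ)/sin δ ≈ 0.719, b = sin(fδ)/sin δ ≈ 0.506.
p = a·p₁ + b·p₂ ≈ (-0.096, 0.058, 0.994); φ = arcsin(p_z) ≈ 83.57°, λ = atan2(p_y, p_x) ≈ 148.83°.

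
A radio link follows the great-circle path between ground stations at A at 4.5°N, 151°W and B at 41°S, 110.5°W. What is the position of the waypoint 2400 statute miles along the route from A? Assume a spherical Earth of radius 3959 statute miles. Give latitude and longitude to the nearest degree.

Convert each endpoint to a unit vector on the sphere (x = cos φ cos λ, y = cos φ sin λ, z = sin φ).
The central angle between the endpoints is δ = arccos(p₁·p₂) ≈ 1.023 rad (58.6°). The total great-circle distance is δ·R ≈ 1.023 × 3959 ≈ 4051 mi, so the target fraction is f = 2400/4051 ≈ 0.592.
Interpolate at f ≈ 0.592 with slerp weights a = sin((1−f)δ)/sin δ ≈ 0.474, b = sin(fδ)/sin δ ≈ 0.667.
p = a·p₁ + b·p₂ ≈ (-0.590, -0.701, -0.401); φ = arcsin(p_z) ≈ -23.62°, λ = atan2(p_y, p_x) ≈ -130.08°.

≈ 24°S, 130°W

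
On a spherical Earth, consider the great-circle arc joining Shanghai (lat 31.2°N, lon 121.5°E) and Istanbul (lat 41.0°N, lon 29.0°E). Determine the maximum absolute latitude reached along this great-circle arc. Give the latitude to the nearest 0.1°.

≈ 47.3°N

The great circle lies in the plane with unit normal n̂ = (p₁ × p₂)/|p₁ × p₂|.
Here n̂_z ≈ -0.679; the vertex latitude is φ_max = arccos|n̂_z| ≈ 47.3°.
Check via Clairaut: cos φ_max = |cos φ₁| · sin C = cos(31.2°)·sin(52.5°) ≈ 0.679, again giving ≈ 47.3°.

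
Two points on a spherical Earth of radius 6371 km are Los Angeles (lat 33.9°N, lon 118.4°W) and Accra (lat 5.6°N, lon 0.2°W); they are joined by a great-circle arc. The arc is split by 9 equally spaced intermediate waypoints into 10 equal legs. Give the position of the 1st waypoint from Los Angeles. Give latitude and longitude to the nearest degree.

Convert each endpoint to a unit vector on the sphere (x = cos φ cos λ, y = cos φ sin λ, z = sin φ).
The central angle between the endpoints is δ = arccos(p₁·p₂) ≈ 1.913 rad (109.6°).
Interpolate at f = 1/10 with slerp weights a = sin((1−f)δ)/sin δ ≈ 1.050, b = sin(fδ)/sin δ ≈ 0.202.
p = a·p₁ + b·p₂ ≈ (-0.213, -0.767, 0.605); φ = arcsin(p_z) ≈ 37.24°, λ = atan2(p_y, p_x) ≈ -105.55°.

≈ lat 37°N, lon 106°W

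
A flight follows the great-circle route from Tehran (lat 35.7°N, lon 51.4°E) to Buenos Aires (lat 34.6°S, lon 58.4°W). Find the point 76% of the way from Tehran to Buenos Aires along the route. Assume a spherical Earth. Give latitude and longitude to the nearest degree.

≈ lat 19°S, lon 29°W

Write both endpoints as unit vectors p₁, p₂ with components (cos φ cos λ, cos φ sin λ, sin φ).
The central angle between the endpoints is δ = arccos(p₁·p₂) ≈ 2.163 rad (123.9°).
Interpolate at f = 0.76 with slerp weights a = sin((1−f)δ)/sin δ ≈ 0.598, b = sin(fδ)/sin δ ≈ 1.202.
p = a·p₁ + b·p₂ ≈ (0.821, -0.463, -0.334); φ = arcsin(p_z) ≈ -19.49°, λ = atan2(p_y, p_x) ≈ -29.43°.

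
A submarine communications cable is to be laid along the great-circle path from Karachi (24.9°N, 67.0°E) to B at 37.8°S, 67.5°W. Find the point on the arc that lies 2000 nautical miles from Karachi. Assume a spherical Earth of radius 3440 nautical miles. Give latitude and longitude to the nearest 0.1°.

The haversine formula gives a central angle δ ≈ 2.435 rad (139.5°) between the endpoints. The total great-circle distance is δ·R ≈ 2.435 × 3440 ≈ 8375 nmi, so the target fraction is f = 2000/8375 ≈ 0.239.
Interpolate at f ≈ 0.239 with slerp weights a = sin((1−f)δ)/sin δ ≈ 1.479, b = sin(fδ)/sin δ ≈ 0.846.
p = a·p₁ + b·p₂ ≈ (0.780, 0.617, 0.104); φ = arcsin(p_z) ≈ 5.99°, λ = atan2(p_y, p_x) ≈ 38.37°.

≈ 6.0°N, 38.4°E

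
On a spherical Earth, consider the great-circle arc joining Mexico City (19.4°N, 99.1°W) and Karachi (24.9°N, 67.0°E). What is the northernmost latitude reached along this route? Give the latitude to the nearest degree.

≈ 73°N

The great circle lies in the plane with unit normal n̂ = (p₁ × p₂)/|p₁ × p₂|.
Here n̂_z ≈ +0.284; the vertex latitude is φ_max = arccos|n̂_z| ≈ 73.5°.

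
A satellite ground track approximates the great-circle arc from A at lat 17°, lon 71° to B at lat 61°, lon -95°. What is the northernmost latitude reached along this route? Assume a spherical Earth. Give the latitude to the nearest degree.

The great circle lies in the plane with unit normal n̂ = (p₁ × p₂)/|p₁ × p₂|.
Here n̂_z ≈ -0.114; the vertex latitude is φ_max = arccos|n̂_z| ≈ 83.4°.

≈ 83°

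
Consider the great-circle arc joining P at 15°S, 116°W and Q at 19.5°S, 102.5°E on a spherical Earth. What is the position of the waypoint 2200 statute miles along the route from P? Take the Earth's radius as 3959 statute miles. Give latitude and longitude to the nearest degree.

≈ 34°S, 145°W

Write both endpoints as unit vectors p₁, p₂ with components (cos φ cos λ, cos φ sin λ, sin φ).
The central angle between the endpoints is δ = arccos(p₁·p₂) ≈ 2.247 rad (128.8°). The total great-circle distance is δ·R ≈ 2.247 × 3959 ≈ 8898 mi, so the target fraction is f = 2200/8898 ≈ 0.247.
Interpolate at f ≈ 0.247 with slerp weights a = sin((1−f)δ)/sin δ ≈ 1.273, b = sin(fδ)/sin δ ≈ 0.677.
p = a·p₁ + b·p₂ ≈ (-0.677, -0.483, -0.555); φ = arcsin(p_z) ≈ -33.74°, λ = atan2(p_y, p_x) ≈ -144.52°.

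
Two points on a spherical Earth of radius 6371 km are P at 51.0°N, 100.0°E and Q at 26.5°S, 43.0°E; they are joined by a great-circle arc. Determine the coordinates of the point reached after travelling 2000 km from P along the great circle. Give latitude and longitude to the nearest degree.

Convert each endpoint to a unit vector on the sphere (x = cos φ cos λ, y = cos φ sin λ, z = sin φ).
The central angle between the endpoints is δ = arccos(p₁·p₂) ≈ 1.611 rad (92.3°). The total great-circle distance is δ·R ≈ 1.611 × 6371 ≈ 10263 km, so the target fraction is f = 2000/10263 ≈ 0.195.
Interpolate at f ≈ 0.195 with slerp weights a = sin((1−f)δ)/sin δ ≈ 0.963, b = sin(fδ)/sin δ ≈ 0.309.
p = a·p₁ + b·p₂ ≈ (0.097, 0.786, 0.611); φ = arcsin(p_z) ≈ 37.65°, λ = atan2(p_y, p_x) ≈ 82.96°.

≈ 38°N, 83°E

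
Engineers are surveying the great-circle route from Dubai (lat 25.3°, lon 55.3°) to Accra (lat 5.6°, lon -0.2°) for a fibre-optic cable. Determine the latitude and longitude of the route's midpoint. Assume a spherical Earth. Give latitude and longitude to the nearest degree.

Convert each endpoint to a unit vector on the sphere (x = cos φ cos λ, y = cos φ sin λ, z = sin φ).
The central angle between the endpoints is δ = arccos(p₁·p₂) ≈ 0.987 rad (56.5°).
Interpolate at f = 1/2 with slerp weights a = sin((1−f)δ)/sin δ ≈ 0.568, b = sin(fδ)/sin δ ≈ 0.568.
p = a·p₁ + b·p₂ ≈ (0.857, 0.420, 0.298); φ = arcsin(p_z) ≈ 17.34°, λ = atan2(p_y, p_x) ≈ 26.10°.

≈ lat 17°, lon 26°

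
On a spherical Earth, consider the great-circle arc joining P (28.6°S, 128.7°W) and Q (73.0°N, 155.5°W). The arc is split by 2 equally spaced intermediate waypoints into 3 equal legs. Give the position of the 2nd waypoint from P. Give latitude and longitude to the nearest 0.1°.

≈ (39.6°N, 138.1°W)

From cos δ = sin φ₁ sin φ₂ + cos φ₁ cos φ₂ cos Δλ, the central angle is δ ≈ 1.801 rad (103.2°).
Interpolate at f = 2/3 with slerp weights a = sin((1−f)δ)/sin δ ≈ 0.580, b = sin(fδ)/sin δ ≈ 0.958.
p = a·p₁ + b·p₂ ≈ (-0.573, -0.514, 0.638); φ = arcsin(p_z) ≈ 39.65°, λ = atan2(p_y, p_x) ≈ -138.14°.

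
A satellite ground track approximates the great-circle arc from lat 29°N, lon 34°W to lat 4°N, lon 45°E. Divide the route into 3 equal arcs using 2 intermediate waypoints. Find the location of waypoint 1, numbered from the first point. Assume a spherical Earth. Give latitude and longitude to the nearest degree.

Convert each endpoint to a unit vector on the sphere (x = cos φ cos λ, y = cos φ sin λ, z = sin φ).
The central angle between the endpoints is δ = arccos(p₁·p₂) ≈ 1.369 rad (78.4°).
Interpolate at f = 1/3 with slerp weights a = sin((1−f)δ)/sin δ ≈ 0.808, b = sin(fδ)/sin δ ≈ 0.450.
p = a·p₁ + b·p₂ ≈ (0.903, -0.078, 0.423); φ = arcsin(p_z) ≈ 25.02°, λ = atan2(p_y, p_x) ≈ -4.92°.

≈ lat 25°N, lon 5°W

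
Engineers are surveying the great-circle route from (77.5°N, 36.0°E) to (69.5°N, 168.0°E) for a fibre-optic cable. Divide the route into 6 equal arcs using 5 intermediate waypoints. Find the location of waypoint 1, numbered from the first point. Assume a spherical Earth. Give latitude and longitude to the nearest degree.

From cos δ = sin φ₁ sin φ₂ + cos φ₁ cos φ₂ cos Δλ, the central angle is δ ≈ 0.528 rad (30.3°).
Interpolate at f = 1/6 with slerp weights a = sin((1−f)δ)/sin δ ≈ 0.845, b = sin(fδ)/sin δ ≈ 0.174.
p = a·p₁ + b·p₂ ≈ (0.088, 0.120, 0.989); φ = arcsin(p_z) ≈ 81.42°, λ = atan2(p_y, p_x) ≈ 53.72°.

≈ (81°N, 54°E)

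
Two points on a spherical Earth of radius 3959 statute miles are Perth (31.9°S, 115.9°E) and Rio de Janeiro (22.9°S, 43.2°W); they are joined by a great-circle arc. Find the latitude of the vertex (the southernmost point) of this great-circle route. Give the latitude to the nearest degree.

≈ 71°S

The great circle lies in the plane with unit normal n̂ = (p₁ × p₂)/|p₁ × p₂|.
Here n̂_z ≈ -0.328; the vertex latitude is φ_max = arccos|n̂_z| ≈ 70.9°.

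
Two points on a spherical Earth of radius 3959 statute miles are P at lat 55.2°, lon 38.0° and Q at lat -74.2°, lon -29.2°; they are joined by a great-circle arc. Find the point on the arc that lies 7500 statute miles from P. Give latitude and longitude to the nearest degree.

≈ lat -50°, lon 5°

Write both endpoints as unit vectors p₁, p₂ with components (cos φ cos λ, cos φ sin λ, sin φ).
The central angle between the endpoints is δ = arccos(p₁·p₂) ≈ 2.389 rad (136.9°). The total great-circle distance is δ·R ≈ 2.389 × 3959 ≈ 9458 mi, so the target fraction is f = 7500/9458 ≈ 0.793.
Interpolate at f ≈ 0.793 with slerp weights a = sin((1−f)δ)/sin δ ≈ 0.694, b = sin(fδ)/sin δ ≈ 1.387.
p = a·p₁ + b·p₂ ≈ (0.642, 0.060, -0.764); φ = arcsin(p_z) ≈ -49.85°, λ = atan2(p_y, p_x) ≈ 5.32°.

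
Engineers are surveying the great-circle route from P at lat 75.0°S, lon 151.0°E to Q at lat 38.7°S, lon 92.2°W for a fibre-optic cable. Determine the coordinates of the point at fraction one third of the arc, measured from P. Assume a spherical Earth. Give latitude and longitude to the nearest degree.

Write both endpoints as unit vectors p₁, p₂ with components (cos φ cos λ, cos φ sin λ, sin φ).
The central angle between the endpoints is δ = arccos(p₁·p₂) ≈ 1.032 rad (59.1°).
Interpolate at f = 1/3 with slerp weights a = sin((1−f)δ)/sin δ ≈ 0.740, b = sin(fδ)/sin δ ≈ 0.393.
p = a·p₁ + b·p₂ ≈ (-0.179, -0.214, -0.960); φ = arcsin(p_z) ≈ -73.81°, λ = atan2(p_y, p_x) ≈ -130.00°.

≈ lat 74°S, lon 130°W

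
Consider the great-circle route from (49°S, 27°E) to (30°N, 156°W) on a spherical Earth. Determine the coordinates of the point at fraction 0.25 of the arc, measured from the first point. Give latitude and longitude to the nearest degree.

Write both endpoints as unit vectors p₁, p₂ with components (cos φ cos λ, cos φ sin λ, sin φ).
The central angle between the endpoints is δ = arccos(p₁·p₂) ≈ 2.808 rad (160.9°).
Interpolate at f = 0.25 with slerp weights a = sin((1−f)δ)/sin δ ≈ 2.624, b = sin(fδ)/sin δ ≈ 1.970.
p = a·p₁ + b·p₂ ≈ (-0.024, 0.088, -0.996); φ = arcsin(p_z) ≈ -84.77°, λ = atan2(p_y, p_x) ≈ 105.37°.

≈ (85°S, 105°E)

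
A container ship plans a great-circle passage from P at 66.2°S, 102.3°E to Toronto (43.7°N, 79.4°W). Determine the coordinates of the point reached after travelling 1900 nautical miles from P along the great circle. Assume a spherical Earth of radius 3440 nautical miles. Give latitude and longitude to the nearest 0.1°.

Convert each endpoint to a unit vector on the sphere (x = cos φ cos λ, y = cos φ sin λ, z = sin φ).
The central angle between the endpoints is δ = arccos(p₁·p₂) ≈ 2.749 rad (157.5°). The total great-circle distance is δ·R ≈ 2.749 × 3440 ≈ 9455 nmi, so the target fraction is f = 1900/9455 ≈ 0.201.
Interpolate at f ≈ 0.201 with slerp weights a = sin((1−f)δ)/sin δ ≈ 2.117, b = sin(fδ)/sin δ ≈ 1.370.
p = a·p₁ + b·p₂ ≈ (0.000, -0.139, -0.990); φ = arcsin(p_z) ≈ -82.02°, λ = atan2(p_y, p_x) ≈ -89.91°.

≈ 82.0°S, 89.9°W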